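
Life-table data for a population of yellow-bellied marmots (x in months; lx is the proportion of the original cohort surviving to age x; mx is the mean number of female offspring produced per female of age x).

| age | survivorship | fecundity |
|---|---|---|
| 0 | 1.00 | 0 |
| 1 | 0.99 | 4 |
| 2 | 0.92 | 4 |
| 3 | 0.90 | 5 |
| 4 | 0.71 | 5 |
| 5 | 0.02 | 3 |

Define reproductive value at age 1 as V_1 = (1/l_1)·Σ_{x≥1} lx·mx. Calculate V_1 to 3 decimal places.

15.909

lx·mx for x ≥ 1: 3.96, 3.68, 4.5, 3.55, 0.06 → sum = 15.75
V_1 = 15.75 / l_1 = 15.75 / 0.99 = 15.909091… → 15.909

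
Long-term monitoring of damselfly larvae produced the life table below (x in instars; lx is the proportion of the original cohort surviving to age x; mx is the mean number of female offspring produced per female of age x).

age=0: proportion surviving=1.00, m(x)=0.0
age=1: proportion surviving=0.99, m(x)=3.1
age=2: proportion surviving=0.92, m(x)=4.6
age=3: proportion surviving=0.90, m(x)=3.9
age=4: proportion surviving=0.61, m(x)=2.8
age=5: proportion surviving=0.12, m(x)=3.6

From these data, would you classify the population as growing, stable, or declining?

growing

R0 = Σ lx·mx = 0 + 3.069 + 4.232 + 3.51 + 1.708 + 0.432 = 12.951
R0 > 1, so the population is growing.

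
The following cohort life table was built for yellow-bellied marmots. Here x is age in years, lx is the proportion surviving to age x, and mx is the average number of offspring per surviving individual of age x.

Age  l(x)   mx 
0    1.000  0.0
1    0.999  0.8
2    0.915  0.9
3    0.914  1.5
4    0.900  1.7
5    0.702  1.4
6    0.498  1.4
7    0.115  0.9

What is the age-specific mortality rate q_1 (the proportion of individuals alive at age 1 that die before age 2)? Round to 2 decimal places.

q_1 = (l_1 − l_2) / l_1 = (0.999 − 0.915) / 0.999
     = 0.084 / 0.999 = 0.084084… → 0.08

0.08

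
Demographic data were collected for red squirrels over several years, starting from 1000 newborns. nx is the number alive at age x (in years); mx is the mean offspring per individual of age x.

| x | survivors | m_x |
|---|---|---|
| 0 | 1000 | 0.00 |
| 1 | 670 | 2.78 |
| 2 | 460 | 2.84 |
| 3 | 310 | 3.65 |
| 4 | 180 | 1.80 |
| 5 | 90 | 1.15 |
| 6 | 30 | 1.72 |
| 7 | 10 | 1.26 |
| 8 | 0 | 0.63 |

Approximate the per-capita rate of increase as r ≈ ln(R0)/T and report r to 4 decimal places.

0.7449

lx = nx/n0 = nx/1000: 1, 0.67, 0.46, 0.31, 0.18, 0.09, 0.03, 0.01, 0
R0 = Σ lx·mx = 0 + 1.8626 + 1.3064 + 1.1315 + 0.324 + 0.1035 + 0.0516 + 0.0126 + 0 = 4.7922
Σ x·lx·mx = 10.0812; T = 10.0812/4.7922 = 2.10367…
r ≈ ln(R0)/T = ln(4.7922)/2.10367… = 0.744884… → 0.7449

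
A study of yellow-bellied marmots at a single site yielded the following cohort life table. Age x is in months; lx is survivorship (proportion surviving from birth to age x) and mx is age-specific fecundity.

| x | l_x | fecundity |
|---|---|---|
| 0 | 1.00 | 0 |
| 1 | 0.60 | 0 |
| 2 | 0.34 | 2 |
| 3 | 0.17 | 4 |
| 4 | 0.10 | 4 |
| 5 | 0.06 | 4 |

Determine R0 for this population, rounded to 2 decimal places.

2.00

lx·mx by age: 0, 0, 0.68, 0.68, 0.4, 0.24
R0 = Σ lx·mx = 2 → 2.00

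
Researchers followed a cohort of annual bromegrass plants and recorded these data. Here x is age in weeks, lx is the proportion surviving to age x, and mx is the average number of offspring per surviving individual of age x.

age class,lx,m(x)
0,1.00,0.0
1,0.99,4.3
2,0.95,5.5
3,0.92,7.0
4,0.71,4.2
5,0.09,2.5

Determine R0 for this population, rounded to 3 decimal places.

lx·mx by age: 0, 4.257, 5.225, 6.44, 2.982, 0.225
R0 = Σ lx·mx = 19.129 → 19.129

19.129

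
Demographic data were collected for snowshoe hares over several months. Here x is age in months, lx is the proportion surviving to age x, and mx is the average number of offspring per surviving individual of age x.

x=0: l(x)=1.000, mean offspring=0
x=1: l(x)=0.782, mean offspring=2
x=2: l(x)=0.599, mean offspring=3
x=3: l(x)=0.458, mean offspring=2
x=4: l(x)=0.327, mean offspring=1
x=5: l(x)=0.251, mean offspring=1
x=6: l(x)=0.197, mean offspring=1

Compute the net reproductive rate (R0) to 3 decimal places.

lx·mx by age: 0, 1.564, 1.797, 0.916, 0.327, 0.251, 0.197
R0 = Σ lx·mx = 5.052 → 5.052

5.052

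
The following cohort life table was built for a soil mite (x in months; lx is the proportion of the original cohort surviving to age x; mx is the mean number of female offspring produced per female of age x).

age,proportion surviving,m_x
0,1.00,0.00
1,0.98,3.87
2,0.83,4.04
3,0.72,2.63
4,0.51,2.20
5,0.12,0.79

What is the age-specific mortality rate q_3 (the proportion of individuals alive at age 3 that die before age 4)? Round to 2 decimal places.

q_3 = (l_3 − l_4) / l_3 = (0.72 − 0.51) / 0.72
     = 0.21 / 0.72 = 0.291667… → 0.29

0.29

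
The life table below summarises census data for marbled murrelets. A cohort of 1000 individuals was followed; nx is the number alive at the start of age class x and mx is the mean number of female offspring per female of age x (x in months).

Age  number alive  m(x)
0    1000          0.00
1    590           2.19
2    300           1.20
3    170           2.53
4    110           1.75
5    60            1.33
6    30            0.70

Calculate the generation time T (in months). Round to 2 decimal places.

1.94

lx = nx/n0 = nx/1000: 1, 0.59, 0.3, 0.17, 0.11, 0.06, 0.03
lx·mx: 0, 1.2921, 0.36, 0.4301, 0.1925, 0.0798, 0.021 → R0 = 2.3755
x·lx·mx: 0, 1.2921, 0.72, 1.2903, 0.77, 0.399, 0.126 → Σ = 4.5974
T = 4.5974 / 2.3755 = 1.93534… → 1.94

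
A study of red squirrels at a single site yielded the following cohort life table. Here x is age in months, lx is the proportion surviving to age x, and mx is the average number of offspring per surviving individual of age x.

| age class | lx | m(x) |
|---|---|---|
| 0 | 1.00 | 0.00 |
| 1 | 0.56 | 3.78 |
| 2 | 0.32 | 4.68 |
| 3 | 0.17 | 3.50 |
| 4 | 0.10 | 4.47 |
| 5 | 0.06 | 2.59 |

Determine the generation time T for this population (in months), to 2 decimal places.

lx·mx: 0, 2.1168, 1.4976, 0.595, 0.447, 0.1554 → R0 = 4.8118
x·lx·mx: 0, 2.1168, 2.9952, 1.785, 1.788, 0.777 → Σ = 9.462
T = 9.462 / 4.8118 = 1.966416… → 1.97

1.97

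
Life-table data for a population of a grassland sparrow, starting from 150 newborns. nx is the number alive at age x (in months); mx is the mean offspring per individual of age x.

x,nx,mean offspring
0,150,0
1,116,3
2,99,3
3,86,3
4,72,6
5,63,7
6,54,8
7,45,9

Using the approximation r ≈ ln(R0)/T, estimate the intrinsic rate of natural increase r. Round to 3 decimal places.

lx = nx/n0 = nx/150: 1, 0.77333…, 0.66, 0.57333…, 0.48, 0.42, 0.36, 0.3
R0 = Σ lx·mx = 0 + 2.32… + 1.98 + 1.72… + 2.88 + 2.94 + 2.88 + 2.7 = 17.42…
Σ x·lx·mx = 73.84…; T = 73.84…/17.42… = 4.23881…
r ≈ ln(R0)/T = ln(17.42…)/4.23881… = 0.67416… → 0.674

0.674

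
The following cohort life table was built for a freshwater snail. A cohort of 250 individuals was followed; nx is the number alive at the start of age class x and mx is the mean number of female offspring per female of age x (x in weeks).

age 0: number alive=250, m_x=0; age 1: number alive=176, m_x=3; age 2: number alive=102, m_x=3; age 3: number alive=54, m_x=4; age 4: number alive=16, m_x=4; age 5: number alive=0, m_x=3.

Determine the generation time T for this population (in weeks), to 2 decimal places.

lx = nx/n0 = nx/250: 1, 0.704, 0.408, 0.216, 0.064, 0
lx·mx: 0, 2.112, 1.224, 0.864, 0.256, 0 → R0 = 4.456
x·lx·mx: 0, 2.112, 2.448, 2.592, 1.024, 0 → Σ = 8.176
T = 8.176 / 4.456 = 1.834829… → 1.83

1.83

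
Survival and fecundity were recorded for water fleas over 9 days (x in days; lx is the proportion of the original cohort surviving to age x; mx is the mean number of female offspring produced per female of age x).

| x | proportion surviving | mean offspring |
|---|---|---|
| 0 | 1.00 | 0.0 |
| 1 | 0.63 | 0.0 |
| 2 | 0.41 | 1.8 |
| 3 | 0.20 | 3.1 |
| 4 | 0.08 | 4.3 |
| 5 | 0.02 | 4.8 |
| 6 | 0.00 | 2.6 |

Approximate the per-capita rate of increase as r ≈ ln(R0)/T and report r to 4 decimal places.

0.2032

R0 = Σ lx·mx = 0 + 0 + 0.738 + 0.62 + 0.344 + 0.096 + 0 = 1.798
Σ x·lx·mx = 5.192; T = 5.192/1.798 = 2.88765…
r ≈ ln(R0)/T = ln(1.798)/2.88765… = 0.203167… → 0.2032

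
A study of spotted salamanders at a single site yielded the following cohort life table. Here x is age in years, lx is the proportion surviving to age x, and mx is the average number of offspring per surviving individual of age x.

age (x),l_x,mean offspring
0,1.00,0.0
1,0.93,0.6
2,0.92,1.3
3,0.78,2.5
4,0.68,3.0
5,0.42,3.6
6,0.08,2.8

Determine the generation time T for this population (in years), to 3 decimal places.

3.458

lx·mx: 0, 0.558, 1.196, 1.95, 2.04, 1.512, 0.224 → R0 = 7.48
x·lx·mx: 0, 0.558, 2.392, 5.85, 8.16, 7.56, 1.344 → Σ = 25.864
T = 25.864 / 7.48 = 3.457754… → 3.458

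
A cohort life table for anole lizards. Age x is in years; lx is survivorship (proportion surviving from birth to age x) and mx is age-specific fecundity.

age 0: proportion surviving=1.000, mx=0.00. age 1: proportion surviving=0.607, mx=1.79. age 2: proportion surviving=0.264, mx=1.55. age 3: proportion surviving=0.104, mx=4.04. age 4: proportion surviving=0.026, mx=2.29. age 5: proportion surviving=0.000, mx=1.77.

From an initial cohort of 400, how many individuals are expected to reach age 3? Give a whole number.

Expected survivors = N0 · l_3 = 400 × 0.104 = 41.6 → 42

42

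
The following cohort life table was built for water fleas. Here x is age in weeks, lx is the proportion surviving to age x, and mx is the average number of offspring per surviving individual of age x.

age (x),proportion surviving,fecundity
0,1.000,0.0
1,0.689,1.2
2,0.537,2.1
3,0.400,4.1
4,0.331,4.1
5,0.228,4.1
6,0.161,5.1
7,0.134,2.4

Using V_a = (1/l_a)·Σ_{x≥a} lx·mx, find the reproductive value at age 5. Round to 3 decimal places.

lx·mx for x ≥ 5: 0.9348, 0.8211, 0.3216 → sum = 2.0775
V_5 = 2.0775 / l_5 = 2.0775 / 0.228 = 9.111842… → 9.112

9.112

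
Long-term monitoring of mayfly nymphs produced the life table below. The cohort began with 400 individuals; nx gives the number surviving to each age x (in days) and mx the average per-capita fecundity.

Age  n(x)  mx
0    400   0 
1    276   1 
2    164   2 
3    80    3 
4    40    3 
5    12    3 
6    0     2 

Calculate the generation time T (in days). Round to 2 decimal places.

lx = nx/n0 = nx/400: 1, 0.69, 0.41, 0.2, 0.1, 0.03, 0
lx·mx: 0, 0.69, 0.82, 0.6, 0.3, 0.09, 0 → R0 = 2.5
x·lx·mx: 0, 0.69, 1.64, 1.8, 1.2, 0.45, 0 → Σ = 5.78
T = 5.78 / 2.5 = 2.312 → 2.31

2.31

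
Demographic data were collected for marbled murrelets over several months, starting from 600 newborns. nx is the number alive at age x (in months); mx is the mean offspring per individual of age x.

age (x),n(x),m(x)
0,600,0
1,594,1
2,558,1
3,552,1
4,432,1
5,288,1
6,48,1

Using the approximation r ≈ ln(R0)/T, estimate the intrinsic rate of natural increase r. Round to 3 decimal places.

0.513

lx = nx/n0 = nx/600: 1, 0.99, 0.93, 0.92, 0.72, 0.48, 0.08
R0 = Σ lx·mx = 0 + 0.99 + 0.93 + 0.92 + 0.72 + 0.48 + 0.08 = 4.12
Σ x·lx·mx = 11.37; T = 11.37/4.12 = 2.75971…
r ≈ ln(R0)/T = ln(4.12)/2.75971… = 0.51304… → 0.513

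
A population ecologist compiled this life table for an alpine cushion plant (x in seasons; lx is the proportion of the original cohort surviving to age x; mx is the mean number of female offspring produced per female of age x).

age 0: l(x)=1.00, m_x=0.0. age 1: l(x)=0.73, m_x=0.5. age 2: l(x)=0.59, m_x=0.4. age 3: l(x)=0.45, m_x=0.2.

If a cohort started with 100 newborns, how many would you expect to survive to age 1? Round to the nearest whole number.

Expected survivors = N0 · l_1 = 100 × 0.73 = 73 → 73

73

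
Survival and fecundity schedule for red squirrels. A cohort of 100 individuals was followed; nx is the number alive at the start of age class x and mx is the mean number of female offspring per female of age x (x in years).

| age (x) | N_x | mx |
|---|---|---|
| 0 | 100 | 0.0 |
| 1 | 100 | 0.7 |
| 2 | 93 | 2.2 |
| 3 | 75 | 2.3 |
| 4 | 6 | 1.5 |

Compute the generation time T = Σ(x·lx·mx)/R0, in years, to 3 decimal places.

2.264

lx = nx/n0 = nx/100: 1, 1, 0.93, 0.75, 0.06
lx·mx: 0, 0.7, 2.046, 1.725, 0.09 → R0 = 4.561
x·lx·mx: 0, 0.7, 4.092, 5.175, 0.36 → Σ = 10.327
T = 10.327 / 4.561 = 2.264196… → 2.264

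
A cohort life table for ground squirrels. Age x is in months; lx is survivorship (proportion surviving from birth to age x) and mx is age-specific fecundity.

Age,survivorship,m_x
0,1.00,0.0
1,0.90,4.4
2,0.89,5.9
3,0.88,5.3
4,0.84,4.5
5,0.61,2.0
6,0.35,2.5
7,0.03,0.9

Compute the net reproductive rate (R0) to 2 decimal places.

lx·mx by age: 0, 3.96, 5.251, 4.664, 3.78, 1.22, 0.875, 0.027
R0 = Σ lx·mx = 19.777 → 19.78

19.78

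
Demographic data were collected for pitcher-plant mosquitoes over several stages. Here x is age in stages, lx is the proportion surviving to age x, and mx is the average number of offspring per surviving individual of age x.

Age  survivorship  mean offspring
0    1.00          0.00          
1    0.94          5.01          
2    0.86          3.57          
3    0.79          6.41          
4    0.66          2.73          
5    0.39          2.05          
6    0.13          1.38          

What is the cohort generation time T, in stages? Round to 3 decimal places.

lx·mx: 0, 4.7094, 3.0702, 5.0639, 1.8018, 0.7995, 0.1794 → R0 = 15.6242
x·lx·mx: 0, 4.7094, 6.1404, 15.1917, 7.2072, 3.9975, 1.0764 → Σ = 38.3226
T = 38.3226 / 15.6242 = 2.452772… → 2.453

2.453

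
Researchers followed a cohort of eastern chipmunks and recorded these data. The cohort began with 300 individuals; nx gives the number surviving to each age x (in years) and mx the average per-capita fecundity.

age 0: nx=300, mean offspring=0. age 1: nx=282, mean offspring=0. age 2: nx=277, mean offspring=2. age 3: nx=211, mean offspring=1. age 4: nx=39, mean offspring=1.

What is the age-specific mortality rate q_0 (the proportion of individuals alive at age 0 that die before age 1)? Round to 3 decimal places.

0.060

lx = nx/n0 = nx/300: 1, 0.94, 0.92333…, 0.70333…, 0.13
q_0 = (l_0 − l_1) / l_0 = (1 − 0.94) / 1
     = 0.06 / 1 = 0.06 → 0.060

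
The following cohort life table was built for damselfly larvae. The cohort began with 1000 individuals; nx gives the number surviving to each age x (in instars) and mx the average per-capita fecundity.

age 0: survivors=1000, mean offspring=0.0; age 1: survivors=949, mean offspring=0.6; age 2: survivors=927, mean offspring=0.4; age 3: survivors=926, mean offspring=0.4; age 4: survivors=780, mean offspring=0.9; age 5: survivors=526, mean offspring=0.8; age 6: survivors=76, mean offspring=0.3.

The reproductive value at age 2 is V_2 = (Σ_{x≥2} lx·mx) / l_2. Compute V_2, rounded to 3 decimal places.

2.035

lx = nx/n0 = nx/1000: 1, 0.949, 0.927, 0.926, 0.78, 0.526, 0.076
lx·mx for x ≥ 2: 0.3708, 0.3704, 0.702, 0.4208, 0.0228 → sum = 1.8868
V_2 = 1.8868 / l_2 = 1.8868 / 0.927 = 2.035383… → 2.035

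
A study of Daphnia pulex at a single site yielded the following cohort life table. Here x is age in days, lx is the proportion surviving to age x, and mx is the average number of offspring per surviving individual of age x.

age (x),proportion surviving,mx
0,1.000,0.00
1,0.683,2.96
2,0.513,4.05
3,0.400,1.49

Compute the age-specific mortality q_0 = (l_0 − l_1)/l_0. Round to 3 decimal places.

q_0 = (l_0 − l_1) / l_0 = (1 − 0.683) / 1
     = 0.317 / 1 = 0.317 → 0.317

0.317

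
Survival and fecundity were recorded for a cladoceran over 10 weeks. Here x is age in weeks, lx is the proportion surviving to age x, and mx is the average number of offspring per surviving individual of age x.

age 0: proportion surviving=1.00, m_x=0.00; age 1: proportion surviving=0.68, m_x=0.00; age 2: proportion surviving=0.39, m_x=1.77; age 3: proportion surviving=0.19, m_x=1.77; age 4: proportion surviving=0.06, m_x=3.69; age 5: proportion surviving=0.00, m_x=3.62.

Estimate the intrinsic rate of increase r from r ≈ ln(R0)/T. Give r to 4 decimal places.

0.0844

R0 = Σ lx·mx = 0 + 0 + 0.6903 + 0.3363 + 0.2214 + 0 = 1.248
Σ x·lx·mx = 3.2751; T = 3.2751/1.248 = 2.62428…
r ≈ ln(R0)/T = ln(1.248)/2.62428… = 0.08442… → 0.0844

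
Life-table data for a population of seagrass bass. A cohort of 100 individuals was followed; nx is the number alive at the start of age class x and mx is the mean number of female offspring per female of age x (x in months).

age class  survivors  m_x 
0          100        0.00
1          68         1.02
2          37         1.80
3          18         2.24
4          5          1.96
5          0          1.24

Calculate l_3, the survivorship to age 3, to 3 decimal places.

0.180

l_3 = n_3/n_0 = 18/100 = 0.18 → 0.180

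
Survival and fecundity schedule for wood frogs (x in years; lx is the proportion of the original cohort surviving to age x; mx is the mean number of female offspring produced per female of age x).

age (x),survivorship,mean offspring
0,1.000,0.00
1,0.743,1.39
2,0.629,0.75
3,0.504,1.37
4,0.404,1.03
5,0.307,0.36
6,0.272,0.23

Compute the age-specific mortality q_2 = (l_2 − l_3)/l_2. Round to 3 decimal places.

0.199

q_2 = (l_2 − l_3) / l_2 = (0.629 − 0.504) / 0.629
     = 0.125 / 0.629 = 0.198728… → 0.199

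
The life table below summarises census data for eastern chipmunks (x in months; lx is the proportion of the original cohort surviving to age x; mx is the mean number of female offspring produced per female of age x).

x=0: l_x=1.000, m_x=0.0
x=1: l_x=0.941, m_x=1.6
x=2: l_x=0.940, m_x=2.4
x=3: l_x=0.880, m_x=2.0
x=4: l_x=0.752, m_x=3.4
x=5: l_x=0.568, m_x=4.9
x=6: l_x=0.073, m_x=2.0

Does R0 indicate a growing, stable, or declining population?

growing

R0 = Σ lx·mx = 0 + 1.5056 + 2.256 + 1.76 + 2.5568 + 2.7832 + 0.146 = 11.0076
R0 > 1, so the population is growing.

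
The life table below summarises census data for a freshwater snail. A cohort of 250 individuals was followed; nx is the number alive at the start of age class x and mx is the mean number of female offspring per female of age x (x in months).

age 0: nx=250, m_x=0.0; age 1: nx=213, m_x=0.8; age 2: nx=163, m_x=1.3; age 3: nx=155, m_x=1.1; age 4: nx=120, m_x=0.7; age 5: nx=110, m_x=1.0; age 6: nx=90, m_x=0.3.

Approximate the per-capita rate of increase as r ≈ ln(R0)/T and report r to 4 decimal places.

0.4059

lx = nx/n0 = nx/250: 1, 0.852, 0.652, 0.62, 0.48, 0.44, 0.36
R0 = Σ lx·mx = 0 + 0.6816 + 0.8476 + 0.682 + 0.336 + 0.44 + 0.108 = 3.0952
Σ x·lx·mx = 8.6148; T = 8.6148/3.0952 = 2.78328…
r ≈ ln(R0)/T = ln(3.0952)/2.78328… = 0.405943… → 0.4059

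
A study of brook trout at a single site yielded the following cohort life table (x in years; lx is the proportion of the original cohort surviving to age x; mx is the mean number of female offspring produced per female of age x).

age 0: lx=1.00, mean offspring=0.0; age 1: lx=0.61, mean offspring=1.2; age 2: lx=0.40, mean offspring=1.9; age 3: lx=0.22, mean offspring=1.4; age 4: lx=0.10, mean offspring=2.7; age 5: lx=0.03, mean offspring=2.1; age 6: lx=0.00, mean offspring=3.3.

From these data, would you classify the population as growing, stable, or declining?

growing

R0 = Σ lx·mx = 0 + 0.732 + 0.76 + 0.308 + 0.27 + 0.063 + 0 = 2.133
R0 > 1, so the population is growing.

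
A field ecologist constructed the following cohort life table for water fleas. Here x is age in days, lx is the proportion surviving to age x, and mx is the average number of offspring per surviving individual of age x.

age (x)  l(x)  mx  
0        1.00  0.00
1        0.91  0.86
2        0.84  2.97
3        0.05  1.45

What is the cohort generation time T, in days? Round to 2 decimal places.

lx·mx: 0, 0.7826, 2.4948, 0.0725 → R0 = 3.3499
x·lx·mx: 0, 0.7826, 4.9896, 0.2175 → Σ = 5.9897
T = 5.9897 / 3.3499 = 1.788024… → 1.79

1.79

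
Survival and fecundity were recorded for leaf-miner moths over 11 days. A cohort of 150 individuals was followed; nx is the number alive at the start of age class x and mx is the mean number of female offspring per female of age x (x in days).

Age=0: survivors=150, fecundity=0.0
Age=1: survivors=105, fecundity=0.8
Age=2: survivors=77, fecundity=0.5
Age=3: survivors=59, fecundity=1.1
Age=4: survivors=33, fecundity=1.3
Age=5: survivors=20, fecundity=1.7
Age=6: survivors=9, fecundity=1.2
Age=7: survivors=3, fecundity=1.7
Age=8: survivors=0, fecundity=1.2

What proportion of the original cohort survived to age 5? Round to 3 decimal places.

0.133

l_5 = n_5/n_0 = 20/150 = 0.133333… → 0.133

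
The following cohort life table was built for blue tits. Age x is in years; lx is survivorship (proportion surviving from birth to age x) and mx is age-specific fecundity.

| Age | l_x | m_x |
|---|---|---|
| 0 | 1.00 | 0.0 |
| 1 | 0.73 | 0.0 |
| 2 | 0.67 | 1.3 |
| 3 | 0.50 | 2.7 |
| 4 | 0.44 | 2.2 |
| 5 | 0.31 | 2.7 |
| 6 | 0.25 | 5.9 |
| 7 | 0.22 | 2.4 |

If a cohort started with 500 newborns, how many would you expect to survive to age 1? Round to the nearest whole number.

Expected survivors = N0 · l_1 = 500 × 0.73 = 365 → 365

365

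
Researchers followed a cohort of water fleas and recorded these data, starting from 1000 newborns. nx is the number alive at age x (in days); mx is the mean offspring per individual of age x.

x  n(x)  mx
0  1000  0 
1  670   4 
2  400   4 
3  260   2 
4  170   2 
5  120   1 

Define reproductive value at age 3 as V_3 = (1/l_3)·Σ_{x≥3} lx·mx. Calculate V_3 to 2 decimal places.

3.77

lx = nx/n0 = nx/1000: 1, 0.67, 0.4, 0.26, 0.17, 0.12
lx·mx for x ≥ 3: 0.52, 0.34, 0.12 → sum = 0.98
V_3 = 0.98 / l_3 = 0.98 / 0.26 = 3.769231… → 3.77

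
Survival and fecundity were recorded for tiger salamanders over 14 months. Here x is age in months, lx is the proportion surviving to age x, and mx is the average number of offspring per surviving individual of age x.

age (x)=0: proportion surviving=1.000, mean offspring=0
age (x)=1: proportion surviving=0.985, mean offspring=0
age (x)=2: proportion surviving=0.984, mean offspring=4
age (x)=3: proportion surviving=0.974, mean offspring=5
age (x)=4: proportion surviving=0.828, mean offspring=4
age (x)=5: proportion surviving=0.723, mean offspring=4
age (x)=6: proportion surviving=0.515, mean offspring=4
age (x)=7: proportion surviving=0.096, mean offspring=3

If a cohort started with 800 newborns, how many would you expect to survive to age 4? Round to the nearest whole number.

662

Expected survivors = N0 · l_4 = 800 × 0.828 = 662.4 → 662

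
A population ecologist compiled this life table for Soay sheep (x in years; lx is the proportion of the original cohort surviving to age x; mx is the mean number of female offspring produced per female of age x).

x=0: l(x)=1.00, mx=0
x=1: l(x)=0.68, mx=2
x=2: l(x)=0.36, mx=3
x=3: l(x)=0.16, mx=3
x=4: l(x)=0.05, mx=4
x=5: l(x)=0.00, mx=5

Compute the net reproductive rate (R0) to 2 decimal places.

lx·mx by age: 0, 1.36, 1.08, 0.48, 0.2, 0
R0 = Σ lx·mx = 3.12 → 3.12

3.12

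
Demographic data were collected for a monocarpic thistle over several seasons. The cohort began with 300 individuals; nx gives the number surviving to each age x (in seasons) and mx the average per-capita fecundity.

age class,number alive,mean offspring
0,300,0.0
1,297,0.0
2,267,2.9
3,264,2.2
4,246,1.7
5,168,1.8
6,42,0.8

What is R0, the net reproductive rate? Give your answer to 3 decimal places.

lx = nx/n0 = nx/300: 1, 0.99, 0.89, 0.88, 0.82, 0.56, 0.14
lx·mx by age: 0, 0, 2.581, 1.936, 1.394, 1.008, 0.112
R0 = Σ lx·mx = 7.031 → 7.031

7.031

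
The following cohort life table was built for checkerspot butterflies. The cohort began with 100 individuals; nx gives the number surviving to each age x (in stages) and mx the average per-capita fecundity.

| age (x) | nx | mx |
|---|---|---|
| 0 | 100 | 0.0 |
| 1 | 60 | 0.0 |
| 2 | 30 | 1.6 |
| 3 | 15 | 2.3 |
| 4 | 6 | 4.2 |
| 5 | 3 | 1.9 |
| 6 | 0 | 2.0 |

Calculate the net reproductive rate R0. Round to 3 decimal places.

1.134

lx = nx/n0 = nx/100: 1, 0.6, 0.3, 0.15, 0.06, 0.03, 0
lx·mx by age: 0, 0, 0.48, 0.345, 0.252, 0.057, 0
R0 = Σ lx·mx = 1.134 → 1.134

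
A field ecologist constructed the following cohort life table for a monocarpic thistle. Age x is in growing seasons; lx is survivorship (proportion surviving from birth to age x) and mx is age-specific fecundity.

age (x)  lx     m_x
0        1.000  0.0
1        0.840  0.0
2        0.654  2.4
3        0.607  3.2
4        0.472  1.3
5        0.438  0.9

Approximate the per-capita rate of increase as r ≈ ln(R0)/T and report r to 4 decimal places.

0.5091

R0 = Σ lx·mx = 0 + 0 + 1.5696 + 1.9424 + 0.6136 + 0.3942 = 4.5198
Σ x·lx·mx = 13.3918; T = 13.3918/4.5198 = 2.96292…
r ≈ ln(R0)/T = ln(4.5198)/2.96292… = 0.509115… → 0.5091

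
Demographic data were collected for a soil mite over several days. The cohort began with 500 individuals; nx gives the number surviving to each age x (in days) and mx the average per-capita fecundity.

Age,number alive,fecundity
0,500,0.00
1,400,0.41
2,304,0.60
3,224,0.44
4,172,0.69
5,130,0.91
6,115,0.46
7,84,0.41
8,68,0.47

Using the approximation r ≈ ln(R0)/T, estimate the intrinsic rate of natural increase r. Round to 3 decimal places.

lx = nx/n0 = nx/500: 1, 0.8, 0.608, 0.448, 0.344, 0.26, 0.23, 0.168, 0.136
R0 = Σ lx·mx = 0 + 0.328 + 0.3648 + 0.19712 + 0.23736 + 0.2366 + 0.1058 + 0.06888 + 0.06392 = 1.60248
Σ x·lx·mx = 5.40972; T = 5.40972/1.60248 = 3.37584…
r ≈ ln(R0)/T = ln(1.60248)/3.37584… = 0.13968… → 0.140

0.140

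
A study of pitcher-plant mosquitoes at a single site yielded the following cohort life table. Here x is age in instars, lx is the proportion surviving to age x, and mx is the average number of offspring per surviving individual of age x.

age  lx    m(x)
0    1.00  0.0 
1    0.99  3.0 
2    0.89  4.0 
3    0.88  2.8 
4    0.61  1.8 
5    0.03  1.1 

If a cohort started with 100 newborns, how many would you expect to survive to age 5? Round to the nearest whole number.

Expected survivors = N0 · l_5 = 100 × 0.03 = 3 → 3

3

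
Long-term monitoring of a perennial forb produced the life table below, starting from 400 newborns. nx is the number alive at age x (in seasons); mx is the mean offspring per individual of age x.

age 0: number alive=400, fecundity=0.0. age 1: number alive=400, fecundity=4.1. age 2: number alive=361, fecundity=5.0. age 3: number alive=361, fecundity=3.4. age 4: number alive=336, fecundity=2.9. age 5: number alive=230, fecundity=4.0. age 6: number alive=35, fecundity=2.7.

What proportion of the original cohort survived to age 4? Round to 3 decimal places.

l_4 = n_4/n_0 = 336/400 = 0.84 → 0.840

0.840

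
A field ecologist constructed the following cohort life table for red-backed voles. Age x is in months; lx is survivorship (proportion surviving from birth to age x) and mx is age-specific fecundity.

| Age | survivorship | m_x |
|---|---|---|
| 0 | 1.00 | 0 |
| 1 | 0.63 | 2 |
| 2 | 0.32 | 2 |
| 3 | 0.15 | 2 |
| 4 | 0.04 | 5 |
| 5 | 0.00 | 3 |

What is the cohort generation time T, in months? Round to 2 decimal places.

lx·mx: 0, 1.26, 0.64, 0.3, 0.2, 0 → R0 = 2.4
x·lx·mx: 0, 1.26, 1.28, 0.9, 0.8, 0 → Σ = 4.24
T = 4.24 / 2.4 = 1.766667… → 1.77

1.77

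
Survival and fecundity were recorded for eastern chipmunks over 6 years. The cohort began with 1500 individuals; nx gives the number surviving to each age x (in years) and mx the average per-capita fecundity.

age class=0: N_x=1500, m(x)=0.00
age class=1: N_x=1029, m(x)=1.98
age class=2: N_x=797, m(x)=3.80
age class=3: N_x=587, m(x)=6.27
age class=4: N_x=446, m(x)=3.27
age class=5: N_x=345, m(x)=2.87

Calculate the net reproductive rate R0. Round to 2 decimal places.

lx = nx/n0 = nx/1500: 1, 0.686, 0.53133…, 0.39133…, 0.29733…, 0.23
lx·mx by age: 0, 1.35828, 2.019067…, 2.45366…, 0.97228…, 0.6601
R0 = Σ lx·mx = 7.463387… → 7.46

7.46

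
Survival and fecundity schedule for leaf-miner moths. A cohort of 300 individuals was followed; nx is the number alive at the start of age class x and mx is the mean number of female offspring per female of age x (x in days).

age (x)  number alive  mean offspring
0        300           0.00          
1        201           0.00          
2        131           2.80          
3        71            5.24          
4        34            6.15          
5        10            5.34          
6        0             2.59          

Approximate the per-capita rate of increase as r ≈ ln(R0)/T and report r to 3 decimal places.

lx = nx/n0 = nx/300: 1, 0.67, 0.43667…, 0.23667…, 0.11333…, 0.03333…, 0
R0 = Σ lx·mx = 0 + 0 + 1.22267… + 1.24013… + 0.697… + 0.178… + 0 = 3.3378…
Σ x·lx·mx = 9.843733…; T = 9.843733…/3.3378… = 2.94917…
r ≈ ln(R0)/T = ln(3.3378…)/2.94917… = 0.4087… → 0.409

0.409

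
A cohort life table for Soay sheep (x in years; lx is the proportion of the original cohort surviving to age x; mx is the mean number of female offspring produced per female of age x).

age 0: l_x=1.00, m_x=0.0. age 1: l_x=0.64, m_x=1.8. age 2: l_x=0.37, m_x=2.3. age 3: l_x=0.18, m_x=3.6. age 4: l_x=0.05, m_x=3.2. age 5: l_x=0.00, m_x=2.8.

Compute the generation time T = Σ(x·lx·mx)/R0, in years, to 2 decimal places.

1.93

lx·mx: 0, 1.152, 0.851, 0.648, 0.16, 0 → R0 = 2.811
x·lx·mx: 0, 1.152, 1.702, 1.944, 0.64, 0 → Σ = 5.438
T = 5.438 / 2.811 = 1.934543… → 1.93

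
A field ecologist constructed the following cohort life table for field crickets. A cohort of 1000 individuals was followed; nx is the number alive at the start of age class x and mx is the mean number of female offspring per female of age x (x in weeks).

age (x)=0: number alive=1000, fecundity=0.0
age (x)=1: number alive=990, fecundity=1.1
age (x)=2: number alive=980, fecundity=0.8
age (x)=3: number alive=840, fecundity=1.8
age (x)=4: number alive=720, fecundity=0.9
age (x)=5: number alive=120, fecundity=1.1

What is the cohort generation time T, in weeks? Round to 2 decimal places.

lx = nx/n0 = nx/1000: 1, 0.99, 0.98, 0.84, 0.72, 0.12
lx·mx: 0, 1.089, 0.784, 1.512, 0.648, 0.132 → R0 = 4.165
x·lx·mx: 0, 1.089, 1.568, 4.536, 2.592, 0.66 → Σ = 10.445
T = 10.445 / 4.165 = 2.507803… → 2.51

2.51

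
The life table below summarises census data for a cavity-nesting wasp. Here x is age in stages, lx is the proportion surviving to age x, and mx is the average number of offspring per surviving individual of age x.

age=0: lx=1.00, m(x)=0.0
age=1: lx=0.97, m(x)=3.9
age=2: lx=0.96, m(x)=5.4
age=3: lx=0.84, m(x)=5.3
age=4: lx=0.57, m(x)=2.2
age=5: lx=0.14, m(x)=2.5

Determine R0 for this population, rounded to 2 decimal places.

lx·mx by age: 0, 3.783, 5.184, 4.452, 1.254, 0.35
R0 = Σ lx·mx = 15.023 → 15.02

15.02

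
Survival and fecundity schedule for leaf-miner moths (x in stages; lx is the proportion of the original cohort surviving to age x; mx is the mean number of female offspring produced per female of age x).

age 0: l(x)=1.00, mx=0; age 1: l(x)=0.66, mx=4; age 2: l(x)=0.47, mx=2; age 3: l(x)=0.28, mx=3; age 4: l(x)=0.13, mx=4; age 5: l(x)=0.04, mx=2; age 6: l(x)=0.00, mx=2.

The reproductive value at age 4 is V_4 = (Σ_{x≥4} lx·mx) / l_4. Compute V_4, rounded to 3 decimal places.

lx·mx for x ≥ 4: 0.52, 0.08, 0 → sum = 0.6
V_4 = 0.6 / l_4 = 0.6 / 0.13 = 4.615385… → 4.615

4.615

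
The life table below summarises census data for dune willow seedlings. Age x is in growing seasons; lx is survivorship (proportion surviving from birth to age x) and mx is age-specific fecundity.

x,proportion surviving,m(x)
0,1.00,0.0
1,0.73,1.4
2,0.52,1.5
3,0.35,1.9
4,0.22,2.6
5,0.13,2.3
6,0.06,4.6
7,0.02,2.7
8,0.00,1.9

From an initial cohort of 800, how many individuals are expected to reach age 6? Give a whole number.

Expected survivors = N0 · l_6 = 800 × 0.06 = 48 → 48

48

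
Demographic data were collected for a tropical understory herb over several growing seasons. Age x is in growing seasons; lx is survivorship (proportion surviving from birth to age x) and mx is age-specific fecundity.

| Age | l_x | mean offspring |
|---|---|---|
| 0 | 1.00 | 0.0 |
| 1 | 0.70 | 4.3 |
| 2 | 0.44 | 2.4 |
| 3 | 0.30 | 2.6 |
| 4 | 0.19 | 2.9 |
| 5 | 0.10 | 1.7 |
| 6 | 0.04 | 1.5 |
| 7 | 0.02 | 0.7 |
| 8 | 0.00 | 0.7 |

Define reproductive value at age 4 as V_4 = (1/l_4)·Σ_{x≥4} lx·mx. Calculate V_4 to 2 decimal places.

lx·mx for x ≥ 4: 0.551, 0.17, 0.06, 0.014, 0 → sum = 0.795
V_4 = 0.795 / l_4 = 0.795 / 0.19 = 4.184211… → 4.18

4.18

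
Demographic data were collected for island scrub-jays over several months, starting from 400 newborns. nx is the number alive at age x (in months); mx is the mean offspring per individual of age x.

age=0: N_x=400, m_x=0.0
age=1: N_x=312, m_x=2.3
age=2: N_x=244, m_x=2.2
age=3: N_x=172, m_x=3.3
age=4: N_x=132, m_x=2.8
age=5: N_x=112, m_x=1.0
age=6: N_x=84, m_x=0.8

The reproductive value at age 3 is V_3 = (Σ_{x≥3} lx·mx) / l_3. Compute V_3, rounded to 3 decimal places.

6.491

lx = nx/n0 = nx/400: 1, 0.78, 0.61, 0.43, 0.33, 0.28, 0.21
lx·mx for x ≥ 3: 1.419, 0.924, 0.28, 0.168 → sum = 2.791
V_3 = 2.791 / l_3 = 2.791 / 0.43 = 6.490698… → 6.491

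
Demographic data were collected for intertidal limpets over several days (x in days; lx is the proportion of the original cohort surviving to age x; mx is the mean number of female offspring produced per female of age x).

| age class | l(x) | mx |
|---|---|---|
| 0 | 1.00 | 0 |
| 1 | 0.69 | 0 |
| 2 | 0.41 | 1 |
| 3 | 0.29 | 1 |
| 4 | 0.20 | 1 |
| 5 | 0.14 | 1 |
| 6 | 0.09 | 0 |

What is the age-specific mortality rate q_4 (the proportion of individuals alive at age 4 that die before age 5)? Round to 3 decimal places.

0.300

q_4 = (l_4 − l_5) / l_4 = (0.2 − 0.14) / 0.2
     = 0.06 / 0.2 = 0.3 → 0.300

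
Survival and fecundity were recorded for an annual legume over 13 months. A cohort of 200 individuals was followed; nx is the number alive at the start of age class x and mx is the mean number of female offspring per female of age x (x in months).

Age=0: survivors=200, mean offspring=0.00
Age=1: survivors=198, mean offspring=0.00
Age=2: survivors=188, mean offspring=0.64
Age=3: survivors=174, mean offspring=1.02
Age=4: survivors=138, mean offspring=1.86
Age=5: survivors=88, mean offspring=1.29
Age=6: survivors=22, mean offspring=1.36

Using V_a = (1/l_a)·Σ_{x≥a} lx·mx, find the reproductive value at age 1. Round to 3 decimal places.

lx = nx/n0 = nx/200: 1, 0.99, 0.94, 0.87, 0.69, 0.44, 0.11
lx·mx for x ≥ 1: 0, 0.6016, 0.8874, 1.2834, 0.5676, 0.1496 → sum = 3.4896
V_1 = 3.4896 / l_1 = 3.4896 / 0.99 = 3.524848… → 3.525

3.525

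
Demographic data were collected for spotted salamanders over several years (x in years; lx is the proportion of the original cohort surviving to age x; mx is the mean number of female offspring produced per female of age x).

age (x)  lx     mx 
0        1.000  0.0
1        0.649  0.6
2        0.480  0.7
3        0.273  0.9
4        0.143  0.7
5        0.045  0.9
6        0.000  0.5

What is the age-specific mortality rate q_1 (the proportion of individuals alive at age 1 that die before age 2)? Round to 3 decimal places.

0.260

q_1 = (l_1 − l_2) / l_1 = (0.649 − 0.48) / 0.649
     = 0.169 / 0.649 = 0.260401… → 0.260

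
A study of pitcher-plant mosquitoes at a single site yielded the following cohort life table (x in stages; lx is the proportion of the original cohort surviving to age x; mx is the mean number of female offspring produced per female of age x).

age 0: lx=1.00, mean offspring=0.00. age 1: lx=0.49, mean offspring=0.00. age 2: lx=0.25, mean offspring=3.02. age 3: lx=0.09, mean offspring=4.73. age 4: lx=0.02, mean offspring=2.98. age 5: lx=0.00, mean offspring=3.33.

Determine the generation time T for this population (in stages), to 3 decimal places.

2.439

lx·mx: 0, 0, 0.755, 0.4257, 0.0596, 0 → R0 = 1.2403
x·lx·mx: 0, 0, 1.51, 1.2771, 0.2384, 0 → Σ = 3.0255
T = 3.0255 / 1.2403 = 2.439329… → 2.439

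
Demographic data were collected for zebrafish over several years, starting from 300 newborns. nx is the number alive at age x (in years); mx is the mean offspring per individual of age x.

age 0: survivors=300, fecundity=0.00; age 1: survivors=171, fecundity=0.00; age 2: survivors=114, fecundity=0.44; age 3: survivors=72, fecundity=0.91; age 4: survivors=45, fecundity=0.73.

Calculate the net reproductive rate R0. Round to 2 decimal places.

lx = nx/n0 = nx/300: 1, 0.57, 0.38, 0.24, 0.15
lx·mx by age: 0, 0, 0.1672, 0.2184, 0.1095
R0 = Σ lx·mx = 0.4951 → 0.50

0.50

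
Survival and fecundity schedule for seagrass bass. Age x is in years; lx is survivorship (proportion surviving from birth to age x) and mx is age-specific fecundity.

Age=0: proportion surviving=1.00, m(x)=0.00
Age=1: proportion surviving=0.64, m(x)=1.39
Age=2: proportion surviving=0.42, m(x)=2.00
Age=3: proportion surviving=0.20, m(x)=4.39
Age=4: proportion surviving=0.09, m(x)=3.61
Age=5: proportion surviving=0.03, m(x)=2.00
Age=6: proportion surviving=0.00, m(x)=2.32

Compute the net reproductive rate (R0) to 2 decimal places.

lx·mx by age: 0, 0.8896, 0.84, 0.878, 0.3249, 0.06, 0
R0 = Σ lx·mx = 2.9925 → 2.99

2.99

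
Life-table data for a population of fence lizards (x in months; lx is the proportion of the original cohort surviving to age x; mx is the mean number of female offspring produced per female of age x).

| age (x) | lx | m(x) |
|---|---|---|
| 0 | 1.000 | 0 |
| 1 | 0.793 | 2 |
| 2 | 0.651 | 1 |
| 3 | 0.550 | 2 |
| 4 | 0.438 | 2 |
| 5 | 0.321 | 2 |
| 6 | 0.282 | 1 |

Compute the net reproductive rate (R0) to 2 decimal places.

lx·mx by age: 0, 1.586, 0.651, 1.1, 0.876, 0.642, 0.282
R0 = Σ lx·mx = 5.137 → 5.14

5.14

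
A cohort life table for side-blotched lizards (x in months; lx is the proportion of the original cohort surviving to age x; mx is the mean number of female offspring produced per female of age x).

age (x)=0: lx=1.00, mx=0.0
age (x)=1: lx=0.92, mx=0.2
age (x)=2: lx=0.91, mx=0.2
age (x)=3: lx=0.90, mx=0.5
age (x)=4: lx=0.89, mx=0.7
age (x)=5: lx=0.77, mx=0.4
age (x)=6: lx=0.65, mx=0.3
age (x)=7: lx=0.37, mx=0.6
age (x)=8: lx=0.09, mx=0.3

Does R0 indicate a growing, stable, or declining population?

growing

R0 = Σ lx·mx = 0 + 0.184 + 0.182 + 0.45 + 0.623 + 0.308 + 0.195 + 0.222 + 0.027 = 2.191
R0 > 1, so the population is growing.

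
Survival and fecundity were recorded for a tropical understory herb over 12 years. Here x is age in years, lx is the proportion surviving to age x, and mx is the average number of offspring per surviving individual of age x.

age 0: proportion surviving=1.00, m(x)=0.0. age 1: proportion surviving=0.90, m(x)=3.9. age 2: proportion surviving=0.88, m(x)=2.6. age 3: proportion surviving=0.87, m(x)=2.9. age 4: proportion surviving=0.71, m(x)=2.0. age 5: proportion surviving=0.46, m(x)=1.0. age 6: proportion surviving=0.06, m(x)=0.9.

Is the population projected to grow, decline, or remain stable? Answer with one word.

R0 = Σ lx·mx = 0 + 3.51 + 2.288 + 2.523 + 1.42 + 0.46 + 0.054 = 10.255
R0 > 1, so the population is growing.

growing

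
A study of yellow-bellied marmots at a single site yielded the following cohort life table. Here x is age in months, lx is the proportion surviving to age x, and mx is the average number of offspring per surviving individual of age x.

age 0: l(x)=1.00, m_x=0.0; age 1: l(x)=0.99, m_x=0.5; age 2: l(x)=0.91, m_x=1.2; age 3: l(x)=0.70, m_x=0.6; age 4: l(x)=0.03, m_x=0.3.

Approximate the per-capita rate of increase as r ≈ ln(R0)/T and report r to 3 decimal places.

0.356

R0 = Σ lx·mx = 0 + 0.495 + 1.092 + 0.42 + 0.009 = 2.016
Σ x·lx·mx = 3.975; T = 3.975/2.016 = 1.97173…
r ≈ ln(R0)/T = ln(2.016)/1.97173… = 0.35558… → 0.356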